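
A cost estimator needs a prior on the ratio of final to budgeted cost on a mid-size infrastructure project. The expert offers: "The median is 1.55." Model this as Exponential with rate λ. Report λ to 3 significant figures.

Exponential median = ln 2 / λ, so λ = ln 2 / 1.55 = 0.447.

λ ≈ 0.447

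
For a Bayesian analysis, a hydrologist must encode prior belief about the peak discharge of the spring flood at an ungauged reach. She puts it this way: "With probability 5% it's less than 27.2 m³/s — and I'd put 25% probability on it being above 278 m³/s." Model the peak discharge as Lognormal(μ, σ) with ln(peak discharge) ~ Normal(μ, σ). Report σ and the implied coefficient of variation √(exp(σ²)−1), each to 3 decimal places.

If T ~ Lognormal(μ,σ) then ln T ~ Normal(μ,σ), so the p-quantile of ln T is μ + z_p·σ.
ln(27.2) = 3.303 and ln(278) = 5.628; z_{0.05} = -1.645, z_{0.75} = 0.6745.
σ = (5.628 − 3.303)/(0.6745 − (-1.645)) = 1.002.
μ = 3.303 − (-1.645)·1.002 = 4.952.
CV = √(exp(σ²)−1) = √(exp(1.0044)−1) = 1.315.

σ ≈ 1.002, CV ≈ 1.315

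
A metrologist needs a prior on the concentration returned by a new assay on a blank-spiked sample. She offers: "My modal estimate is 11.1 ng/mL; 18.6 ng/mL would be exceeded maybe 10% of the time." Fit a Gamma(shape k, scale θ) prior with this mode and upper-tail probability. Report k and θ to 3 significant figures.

k ≈ 8.09, θ ≈ 1.57

Gamma(k,θ) with k>1 has mode (k−1)θ, so θ = 11.1/(k−1).
Need P(X < 18.6) = 0.9 with θ tied to k this way. Start at k = 2, θ = 11.1: P(X<18.6) ≈ 0.499.
Too low — raise k to concentrate. Iterating converges to k ≈ 8.09.
Then θ = 11.1/(8.09−1) ≈ 1.57.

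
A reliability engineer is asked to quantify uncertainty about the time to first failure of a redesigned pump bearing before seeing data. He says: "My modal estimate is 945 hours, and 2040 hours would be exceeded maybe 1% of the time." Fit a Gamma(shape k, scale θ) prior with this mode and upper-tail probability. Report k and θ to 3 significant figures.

k ≈ 9.17, θ ≈ 116

Gamma(k,θ) with k>1 has mode (k−1)θ, so θ = 945/(k−1).
Need P(X < 2040) = 0.99 with θ tied to k this way. Start at k = 2, θ = 945: P(X<2040) ≈ 0.635.
Too low — raise k to concentrate. Iterating converges to k ≈ 9.17.
Then θ = 945/(9.17−1) ≈ 116.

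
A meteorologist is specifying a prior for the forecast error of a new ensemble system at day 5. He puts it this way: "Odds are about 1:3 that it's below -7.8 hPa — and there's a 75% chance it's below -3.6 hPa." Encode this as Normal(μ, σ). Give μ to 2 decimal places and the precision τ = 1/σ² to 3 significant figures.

μ = -5.70, τ = 0.103

For Normal(μ,σ), the p-quantile is μ + z_p·σ. Here z_{0.25} = -0.6745, z_{0.75} = 0.6745.
So -7.8 = μ − 0.6745σ and -3.6 = μ + 0.6745σ.
Subtracting: σ = (-3.6 − -7.8)/(0.6745 − (-0.6745)) = 3.11.
Then μ = -7.8 − (-0.6745)·3.11 = -5.70.
Precision τ = 1/σ² = 1/3.113² = 0.103.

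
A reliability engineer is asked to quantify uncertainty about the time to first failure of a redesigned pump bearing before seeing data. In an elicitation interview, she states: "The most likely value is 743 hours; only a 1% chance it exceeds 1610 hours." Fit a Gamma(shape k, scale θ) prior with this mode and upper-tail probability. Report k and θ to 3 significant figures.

k ≈ 9.09, θ ≈ 91.9

Gamma(k,θ) with k>1 has mode (k−1)θ, so θ = 743/(k−1).
Need P(X < 1610) = 0.99 with θ tied to k this way. Start at k = 2, θ = 743: P(X<1610) ≈ 0.637.
Too low — raise k to concentrate. Iterating converges to k ≈ 9.09.
Then θ = 743/(9.09−1) ≈ 91.9.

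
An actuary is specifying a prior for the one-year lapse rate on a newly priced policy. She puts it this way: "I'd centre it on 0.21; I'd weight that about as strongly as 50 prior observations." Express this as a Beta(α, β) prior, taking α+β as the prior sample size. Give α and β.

α = 10.5, β = 39.5

Under the effective-sample-size interpretation, Beta(α, β) has prior mean α/(α+β) and prior sample size α+β.
So α+β = 50 and α/(α+β) = 0.21, giving α = 0.21·50 = 10.5 and β = 50 − 10.5 = 39.5.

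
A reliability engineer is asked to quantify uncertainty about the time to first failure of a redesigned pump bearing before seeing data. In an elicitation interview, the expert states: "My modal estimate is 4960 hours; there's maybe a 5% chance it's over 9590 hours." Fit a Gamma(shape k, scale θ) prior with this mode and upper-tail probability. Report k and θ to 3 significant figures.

k ≈ 7.39, θ ≈ 776

Gamma(k,θ) with k>1 has mode (k−1)θ, so θ = 4960/(k−1).
Need P(X < 9590) = 0.95 with θ tied to k this way. Start at k = 2, θ = 4960: P(X<9590) ≈ 0.576.
Too low — raise k to concentrate. Iterating converges to k ≈ 7.39.
Then θ = 4960/(7.39−1) ≈ 776.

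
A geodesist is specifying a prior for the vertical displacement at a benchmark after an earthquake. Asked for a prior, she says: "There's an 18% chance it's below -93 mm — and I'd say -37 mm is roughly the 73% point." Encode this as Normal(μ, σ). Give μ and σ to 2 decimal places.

The p-quantile of Normal(μ,σ) is μ + z_p·σ, with z_{0.18} = -0.9154 and z_{0.73} = 0.6128.
Eliminate σ: μ = (z₂·x₁ − z₁·x₂)/(z₂ − z₁) = (0.6128·-93 − (-0.9154)·-37)/1.528 = -59.46.
Then σ = (x₂ − x₁)/(z₂ − z₁) = (-37 − -93)/1.528 = 36.64.

μ = -59.46, σ = 36.64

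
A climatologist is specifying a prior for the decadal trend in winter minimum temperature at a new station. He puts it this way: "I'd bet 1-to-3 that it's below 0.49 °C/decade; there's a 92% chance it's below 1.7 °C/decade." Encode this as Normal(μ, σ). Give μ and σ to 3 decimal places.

For Normal(μ,σ), the p-quantile is μ + z_p·σ. Here z_{0.25} = -0.6745, z_{0.92} = 1.405.
So 0.49 = μ − 0.6745σ and 1.7 = μ + 1.405σ.
Subtracting: σ = (1.7 − 0.49)/(1.405 − (-0.6745)) = 0.582.
Then μ = 0.49 − (-0.6745)·0.582 = 0.882.

μ = 0.882, σ = 0.582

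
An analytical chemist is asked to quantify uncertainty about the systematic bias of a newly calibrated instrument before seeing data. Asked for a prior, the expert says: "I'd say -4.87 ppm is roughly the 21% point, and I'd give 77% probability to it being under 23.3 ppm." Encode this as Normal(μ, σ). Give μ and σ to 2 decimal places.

For Normal(μ,σ), the p-quantile is μ + z_p·σ. Here z_{0.21} = -0.8064, z_{0.77} = 0.7388.
So -4.87 = μ − 0.8064σ and 23.3 = μ + 0.7388σ.
Subtracting: σ = (23.3 − -4.87)/(0.7388 − (-0.8064)) = 18.23.
Then μ = -4.87 − (-0.8064)·18.23 = 9.83.

μ = 9.83, σ = 18.23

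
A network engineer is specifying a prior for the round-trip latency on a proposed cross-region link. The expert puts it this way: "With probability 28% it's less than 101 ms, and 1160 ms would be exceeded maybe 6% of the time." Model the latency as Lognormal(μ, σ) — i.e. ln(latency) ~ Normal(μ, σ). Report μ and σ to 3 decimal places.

μ ≈ 5.281, σ ≈ 1.142

If T ~ Lognormal(μ,σ) then ln T ~ Normal(μ,σ), so the p-quantile of ln T is μ + z_p·σ.
ln(101) = 4.615 and ln(1160) = 7.056; z_{0.28} = -0.5828, z_{0.94} = 1.555.
σ = (7.056 − 4.615)/(1.555 − (-0.5828)) = 1.142.
μ = 4.615 − (-0.5828)·1.142 = 5.281.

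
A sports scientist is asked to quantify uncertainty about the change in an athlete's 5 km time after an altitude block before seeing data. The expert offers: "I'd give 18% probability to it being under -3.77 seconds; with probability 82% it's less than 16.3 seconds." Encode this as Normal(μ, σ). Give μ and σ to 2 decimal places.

μ = 6.27, σ = 10.96

For Normal(μ,σ), the p-quantile is μ + z_p·σ. Here z_{0.18} = -0.9154, z_{0.82} = 0.9154.
So -3.77 = μ − 0.9154σ and 16.3 = μ + 0.9154σ.
Subtracting: σ = (16.3 − -3.77)/(0.9154 − (-0.9154)) = 10.96.
Then μ = -3.77 − (-0.9154)·10.96 = 6.27.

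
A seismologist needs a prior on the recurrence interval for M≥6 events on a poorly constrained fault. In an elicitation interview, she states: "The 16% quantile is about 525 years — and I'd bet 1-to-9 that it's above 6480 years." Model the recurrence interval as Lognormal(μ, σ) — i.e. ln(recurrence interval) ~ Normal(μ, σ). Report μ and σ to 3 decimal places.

If T ~ Lognormal(μ,σ) then ln T ~ Normal(μ,σ), so the p-quantile of ln T is μ + z_p·σ.
ln(525) = 6.263 and ln(6480) = 8.776; z_{0.16} = -0.9945, z_{0.9} = 1.282.
σ = (8.776 − 6.263)/(1.282 − (-0.9945)) = 1.104.
μ = 6.263 − (-0.9945)·1.104 = 7.361.

μ ≈ 7.361, σ ≈ 1.104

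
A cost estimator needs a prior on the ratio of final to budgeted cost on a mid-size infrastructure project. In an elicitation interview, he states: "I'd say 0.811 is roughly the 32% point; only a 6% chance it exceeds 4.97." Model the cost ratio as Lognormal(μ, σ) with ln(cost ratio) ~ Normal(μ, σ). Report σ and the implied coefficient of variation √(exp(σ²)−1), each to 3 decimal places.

If T ~ Lognormal(μ,σ) then ln T ~ Normal(μ,σ), so the p-quantile of ln T is μ + z_p·σ.
ln(0.811) = -0.2095 and ln(4.97) = 1.603; z_{0.32} = -0.4677, z_{0.94} = 1.555.
σ = (1.603 − -0.2095)/(1.555 − (-0.4677)) = 0.896.
μ = -0.2095 − (-0.4677)·0.896 = 0.210.
CV = √(exp(σ²)−1) = √(exp(0.8035)−1) = 1.111.

σ ≈ 0.896, CV ≈ 1.111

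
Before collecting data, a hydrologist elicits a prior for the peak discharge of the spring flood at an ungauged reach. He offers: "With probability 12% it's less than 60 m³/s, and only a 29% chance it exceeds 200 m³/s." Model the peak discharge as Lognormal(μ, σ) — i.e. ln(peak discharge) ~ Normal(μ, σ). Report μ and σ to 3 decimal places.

μ ≈ 4.913, σ ≈ 0.697

If T ~ Lognormal(μ,σ) then ln T ~ Normal(μ,σ), so the p-quantile of ln T is μ + z_p·σ.
ln(60) = 4.094 and ln(200) = 5.298; z_{0.12} = -1.175, z_{0.71} = 0.5534.
σ = (5.298 − 4.094)/(0.5534 − (-1.175)) = 0.697.
μ = 4.094 − (-1.175)·0.697 = 4.913.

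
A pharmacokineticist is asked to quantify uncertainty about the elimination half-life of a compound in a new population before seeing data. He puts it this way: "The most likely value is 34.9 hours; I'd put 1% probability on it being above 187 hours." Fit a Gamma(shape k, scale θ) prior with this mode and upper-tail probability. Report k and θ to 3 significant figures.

k ≈ 2.36, θ ≈ 25.6

Gamma(k,θ) with k>1 has mode (k−1)θ, so θ = 34.9/(k−1).
Need P(X < 187) = 0.99 with θ tied to k this way. Start at k = 2, θ = 34.9: P(X<187) ≈ 0.970.
Too low — raise k to concentrate. Iterating converges to k ≈ 2.36.
Then θ = 34.9/(2.36−1) ≈ 25.6.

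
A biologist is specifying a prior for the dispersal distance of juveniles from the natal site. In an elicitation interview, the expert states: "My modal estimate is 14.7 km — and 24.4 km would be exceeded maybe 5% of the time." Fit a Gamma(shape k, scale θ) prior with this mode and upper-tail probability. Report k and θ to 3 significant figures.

Gamma(k,θ) with k>1 has mode (k−1)θ, so θ = 14.7/(k−1).
Need P(X < 24.4) = 0.95 with θ tied to k this way. Start at k = 2, θ = 14.7: P(X<24.4) ≈ 0.494.
Too low — raise k to concentrate. Iterating converges to k ≈ 11.9.
Then θ = 14.7/(11.9−1) ≈ 1.35.

k ≈ 11.9, θ ≈ 1.35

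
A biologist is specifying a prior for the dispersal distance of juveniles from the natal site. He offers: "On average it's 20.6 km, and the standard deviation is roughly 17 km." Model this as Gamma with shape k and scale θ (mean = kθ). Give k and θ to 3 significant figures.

k ≈ 1.47, θ ≈ 14

For Gamma(k, scale θ): mean = kθ, variance = kθ², so CV = 1/√k.
CV = SD/mean = 17/20.6 = 0.8252, hence k = 1/CV² = 1.47.
Then θ = mean/k = 20.6/1.47 = 14.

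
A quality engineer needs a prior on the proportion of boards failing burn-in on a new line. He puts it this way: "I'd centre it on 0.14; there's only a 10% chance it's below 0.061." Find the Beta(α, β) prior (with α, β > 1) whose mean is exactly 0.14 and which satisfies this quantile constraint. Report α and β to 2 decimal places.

α ≈ 3.56, β ≈ 21.87

With mean 0.14 fixed, write α = 0.14s, β = 0.86s where s = α+β.
Need P(θ < 0.061) = 0.1 under Beta(0.14s, 0.86s). Normal approximation: (q−m)/√(m(1−m)/s) ≈ z_{0.1} = -1.28, so s ≈ 0.14·0.86·(-1.28)²/(0.061−0.14)² = 31.7.
At s = 31.7: P(θ<0.061) ≈ 0.071. Adjusting to match 0.1 gives s ≈ 25.43.
So α = 0.14·25.43 ≈ 3.56, β = 0.86·25.43 ≈ 21.87.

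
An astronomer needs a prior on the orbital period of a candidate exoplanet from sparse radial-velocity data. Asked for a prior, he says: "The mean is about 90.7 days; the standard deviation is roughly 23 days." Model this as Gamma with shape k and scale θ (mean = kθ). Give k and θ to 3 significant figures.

k ≈ 15.6, θ ≈ 5.83

For Gamma(k, scale θ): mean = kθ, variance = kθ², so CV = 1/√k.
CV = SD/mean = 23/90.7 = 0.2536, hence k = 1/CV² = 15.6.
Then θ = mean/k = 90.7/15.6 = 5.83.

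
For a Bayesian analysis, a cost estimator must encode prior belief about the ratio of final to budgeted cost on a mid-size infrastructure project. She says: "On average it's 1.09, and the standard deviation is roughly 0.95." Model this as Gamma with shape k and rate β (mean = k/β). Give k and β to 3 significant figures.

k ≈ 1.32, β ≈ 1.21

For Gamma(k, rate β): mean = k/β, variance = k/β², so CV = 1/√k.
CV = SD/mean = 0.95/1.09 = 0.8716, hence k = 1/CV² = 1.32.
Then β = k/mean = 1.32/1.09 = 1.21.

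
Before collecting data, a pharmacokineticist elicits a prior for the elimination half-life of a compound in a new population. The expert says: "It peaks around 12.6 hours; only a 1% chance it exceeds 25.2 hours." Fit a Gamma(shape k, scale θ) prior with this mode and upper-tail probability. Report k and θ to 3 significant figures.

Gamma(k,θ) with k>1 has mode (k−1)θ, so θ = 12.6/(k−1).
Need P(X < 25.2) = 0.99 with θ tied to k this way. Start at k = 2, θ = 12.6: P(X<25.2) ≈ 0.594.
Too low — raise k to concentrate. Iterating converges to k ≈ 11.2.
Then θ = 12.6/(11.2−1) ≈ 1.23.

k ≈ 11.2, θ ≈ 1.23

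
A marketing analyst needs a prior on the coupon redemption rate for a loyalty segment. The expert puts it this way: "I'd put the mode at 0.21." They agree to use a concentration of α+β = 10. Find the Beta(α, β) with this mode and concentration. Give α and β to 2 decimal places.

α = 2.68, β = 7.32

For α,β > 1 the Beta mode is (α−1)/(α+β−2). With α+β = 10, the mode is (α−1)/8.
Set (α−1)/8 = 0.21 → α = 1 + 0.21·8 = 2.68.
β = 10 − α = 7.32.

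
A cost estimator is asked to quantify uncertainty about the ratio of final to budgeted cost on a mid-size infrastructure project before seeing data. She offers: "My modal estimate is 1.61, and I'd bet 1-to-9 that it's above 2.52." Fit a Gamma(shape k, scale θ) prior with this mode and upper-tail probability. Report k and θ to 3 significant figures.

k ≈ 10.3, θ ≈ 0.173

Gamma(k,θ) with k>1 has mode (k−1)θ, so θ = 1.61/(k−1).
Need P(X < 2.52) = 0.9 with θ tied to k this way. Start at k = 2, θ = 1.61: P(X<2.52) ≈ 0.464.
Too low — raise k to concentrate. Iterating converges to k ≈ 10.3.
Then θ = 1.61/(10.3−1) ≈ 0.173.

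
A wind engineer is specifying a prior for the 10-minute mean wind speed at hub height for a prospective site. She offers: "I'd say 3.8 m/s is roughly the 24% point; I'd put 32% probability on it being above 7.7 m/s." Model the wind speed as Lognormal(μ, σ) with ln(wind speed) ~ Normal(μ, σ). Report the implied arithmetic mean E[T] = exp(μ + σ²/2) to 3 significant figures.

E[T] ≈ 6.96 m/s

If T ~ Lognormal(μ,σ) then ln T ~ Normal(μ,σ), so the p-quantile of ln T is μ + z_p·σ.
ln(3.8) = 1.335 and ln(7.7) = 2.041; z_{0.24} = -0.7063, z_{0.68} = 0.4677.
σ = (2.041 − 1.335)/(0.4677 − (-0.7063)) = 0.602.
μ = 1.335 − (-0.7063)·0.602 = 1.760.
E[T] = exp(μ + σ²/2) = exp(1.760 + 0.1809) = 6.96 m/s.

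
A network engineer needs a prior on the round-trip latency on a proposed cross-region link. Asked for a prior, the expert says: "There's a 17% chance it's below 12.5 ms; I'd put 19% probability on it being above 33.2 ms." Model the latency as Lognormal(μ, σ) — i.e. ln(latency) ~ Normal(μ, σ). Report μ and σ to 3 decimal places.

μ ≈ 3.034, σ ≈ 0.533

If T ~ Lognormal(μ,σ) then ln T ~ Normal(μ,σ), so the p-quantile of ln T is μ + z_p·σ.
ln(12.5) = 2.526 and ln(33.2) = 3.503; z_{0.17} = -0.9542, z_{0.81} = 0.8779.
σ = (3.503 − 2.526)/(0.8779 − (-0.9542)) = 0.533.
μ = 2.526 − (-0.9542)·0.533 = 3.034.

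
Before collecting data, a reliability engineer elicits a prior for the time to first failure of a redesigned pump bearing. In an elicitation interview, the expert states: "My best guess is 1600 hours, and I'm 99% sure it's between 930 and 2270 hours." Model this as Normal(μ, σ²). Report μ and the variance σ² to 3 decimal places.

μ = 1600.000, σ² = 67657.422

A symmetric 99% interval runs μ ± z·σ with z = 2.576.
Half-width = 670, so σ = 670/2.576 = 260.1104 and σ² = 67657.422.
μ is the stated best guess, 1600.000.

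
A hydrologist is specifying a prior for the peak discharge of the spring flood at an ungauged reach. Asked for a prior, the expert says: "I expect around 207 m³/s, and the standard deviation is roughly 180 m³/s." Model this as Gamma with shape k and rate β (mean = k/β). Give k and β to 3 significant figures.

k ≈ 1.32, β ≈ 0.00639

For Gamma(k, rate β): mean = k/β, variance = k/β², so CV = 1/√k.
CV = SD/mean = 180/207 = 0.8696, hence k = 1/CV² = 1.32.
Then β = k/mean = 1.32/207 = 0.00639.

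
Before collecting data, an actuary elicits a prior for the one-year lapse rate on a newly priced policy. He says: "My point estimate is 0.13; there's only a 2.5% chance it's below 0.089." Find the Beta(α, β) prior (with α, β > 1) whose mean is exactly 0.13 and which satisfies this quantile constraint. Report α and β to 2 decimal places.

With mean 0.13 fixed, write α = 0.13s, β = 0.87s where s = α+β.
Need P(θ < 0.089) = 0.025 under Beta(0.13s, 0.87s). Normal approximation: (q−m)/√(m(1−m)/s) ≈ z_{0.025} = -1.96, so s ≈ 0.13·0.87·(-1.96)²/(0.089−0.13)² = 258.5.
At s = 258.5: P(θ<0.089) ≈ 0.017. Adjusting to match 0.025 gives s ≈ 220.35.
So α = 0.13·220.35 ≈ 28.65, β = 0.87·220.35 ≈ 191.71.

α ≈ 28.65, β ≈ 191.71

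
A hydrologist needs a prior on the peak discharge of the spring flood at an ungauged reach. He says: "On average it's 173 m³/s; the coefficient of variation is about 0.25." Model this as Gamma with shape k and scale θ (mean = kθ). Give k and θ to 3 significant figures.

k ≈ 16, θ ≈ 10.8

For Gamma(k, scale θ): mean = kθ, variance = kθ², so CV = 1/√k.
CV = 0.25, hence k = 1/CV² = 16.
Then θ = mean/k = 173/16 = 10.8.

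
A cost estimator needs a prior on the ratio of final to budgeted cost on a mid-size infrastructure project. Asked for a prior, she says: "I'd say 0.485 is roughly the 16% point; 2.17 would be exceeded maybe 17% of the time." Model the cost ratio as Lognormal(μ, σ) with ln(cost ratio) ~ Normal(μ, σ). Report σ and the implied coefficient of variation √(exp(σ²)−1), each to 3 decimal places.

If T ~ Lognormal(μ,σ) then ln T ~ Normal(μ,σ), so the p-quantile of ln T is μ + z_p·σ.
ln(0.485) = -0.7236 and ln(2.17) = 0.7747; z_{0.16} = -0.9945, z_{0.83} = 0.9542.
σ = (0.7747 − -0.7236)/(0.9542 − (-0.9945)) = 0.769.
μ = -0.7236 − (-0.9945)·0.769 = 0.041.
CV = √(exp(σ²)−1) = √(exp(0.5912)−1) = 0.898.

σ ≈ 0.769, CV ≈ 0.898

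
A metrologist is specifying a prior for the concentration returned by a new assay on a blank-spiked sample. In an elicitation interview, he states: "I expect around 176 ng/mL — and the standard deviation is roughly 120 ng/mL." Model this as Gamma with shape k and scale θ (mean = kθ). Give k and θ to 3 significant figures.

k ≈ 2.15, θ ≈ 81.8

For Gamma(k, scale θ): mean = kθ, variance = kθ², so CV = 1/√k.
CV = SD/mean = 120/176 = 0.6818, hence k = 1/CV² = 2.15.
Then θ = mean/k = 176/2.15 = 81.8.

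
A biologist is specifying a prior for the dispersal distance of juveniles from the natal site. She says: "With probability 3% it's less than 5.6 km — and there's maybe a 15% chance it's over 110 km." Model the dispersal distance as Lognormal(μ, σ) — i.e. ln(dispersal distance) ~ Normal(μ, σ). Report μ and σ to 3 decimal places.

If T ~ Lognormal(μ,σ) then ln T ~ Normal(μ,σ), so the p-quantile of ln T is μ + z_p·σ.
ln(5.6) = 1.723 and ln(110) = 4.7; z_{0.03} = -1.881, z_{0.85} = 1.036.
σ = (4.7 − 1.723)/(1.036 − (-1.881)) = 1.021.
μ = 1.723 − (-1.881)·1.021 = 3.643.

μ ≈ 3.643, σ ≈ 1.021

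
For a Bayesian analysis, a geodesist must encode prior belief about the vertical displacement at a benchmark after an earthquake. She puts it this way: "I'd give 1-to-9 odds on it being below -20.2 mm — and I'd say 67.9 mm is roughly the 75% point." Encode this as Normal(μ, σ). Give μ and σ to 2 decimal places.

For Normal(μ,σ), the p-quantile is μ + z_p·σ. Here z_{0.1} = -1.282, z_{0.75} = 0.6745.
So -20.2 = μ − 1.282σ and 67.9 = μ + 0.6745σ.
Subtracting: σ = (67.9 − -20.2)/(0.6745 − (-1.282)) = 45.04.
Then μ = -20.2 − (-1.282)·45.04 = 37.52.

μ = 37.52, σ = 45.04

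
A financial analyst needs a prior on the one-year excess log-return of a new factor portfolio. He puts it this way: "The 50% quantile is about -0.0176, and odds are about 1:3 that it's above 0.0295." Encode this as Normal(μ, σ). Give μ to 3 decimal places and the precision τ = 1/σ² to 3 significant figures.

μ = -0.018, τ = 205

The p-quantile of Normal(μ,σ) is μ + z_p·σ, with z_{0.5} = 0 and z_{0.75} = 0.6745.
Eliminate σ: μ = (z₂·x₁ − z₁·x₂)/(z₂ − z₁) = (0.6745·-0.0176 − (0)·0.0295)/0.6745 = -0.018.
Then σ = (x₂ − x₁)/(z₂ − z₁) = (0.0295 − -0.0176)/0.6745 = 0.070.
Precision τ = 1/σ² = 1/0.06983² = 205.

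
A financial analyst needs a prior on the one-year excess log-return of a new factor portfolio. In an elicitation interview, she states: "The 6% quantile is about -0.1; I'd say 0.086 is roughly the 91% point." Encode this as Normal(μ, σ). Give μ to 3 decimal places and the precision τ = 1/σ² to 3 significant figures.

μ = -0.000, τ = 242

The p-quantile of Normal(μ,σ) is μ + z_p·σ, with z_{0.06} = -1.555 and z_{0.91} = 1.341.
Eliminate σ: μ = (z₂·x₁ − z₁·x₂)/(z₂ − z₁) = (1.341·-0.1 − (-1.555)·0.086)/2.896 = -0.000.
Then σ = (x₂ − x₁)/(z₂ − z₁) = (0.086 − -0.1)/2.896 = 0.064.
Precision τ = 1/σ² = 1/0.06424² = 242.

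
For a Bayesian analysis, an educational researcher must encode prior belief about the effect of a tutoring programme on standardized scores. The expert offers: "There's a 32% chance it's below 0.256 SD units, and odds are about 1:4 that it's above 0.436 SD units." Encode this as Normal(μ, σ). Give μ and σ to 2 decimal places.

The p-quantile of Normal(μ,σ) is μ + z_p·σ, with z_{0.32} = -0.4677 and z_{0.8} = 0.8416.
Eliminate σ: μ = (z₂·x₁ − z₁·x₂)/(z₂ − z₁) = (0.8416·0.256 − (-0.4677)·0.436)/1.309 = 0.32.
Then σ = (x₂ − x₁)/(z₂ − z₁) = (0.436 − 0.256)/1.309 = 0.14.

μ = 0.32, σ = 0.14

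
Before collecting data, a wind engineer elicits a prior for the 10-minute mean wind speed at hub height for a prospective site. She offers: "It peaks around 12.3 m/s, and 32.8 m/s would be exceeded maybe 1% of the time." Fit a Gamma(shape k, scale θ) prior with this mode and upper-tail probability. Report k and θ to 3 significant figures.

k ≈ 5.81, θ ≈ 2.56

Gamma(k,θ) with k>1 has mode (k−1)θ, so θ = 12.3/(k−1).
Need P(X < 32.8) = 0.99 with θ tied to k this way. Start at k = 2, θ = 12.3: P(X<32.8) ≈ 0.745.
Too low — raise k to concentrate. Iterating converges to k ≈ 5.81.
Then θ = 12.3/(5.81−1) ≈ 2.56.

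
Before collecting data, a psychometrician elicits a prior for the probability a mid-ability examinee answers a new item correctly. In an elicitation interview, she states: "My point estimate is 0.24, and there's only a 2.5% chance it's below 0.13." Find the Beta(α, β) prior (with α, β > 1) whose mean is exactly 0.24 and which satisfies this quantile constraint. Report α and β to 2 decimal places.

α ≈ 11.16, β ≈ 35.33

With mean 0.24 fixed, write α = 0.24s, β = 0.76s where s = α+β.
Need P(θ < 0.13) = 0.025 under Beta(0.24s, 0.76s). Normal approximation: (q−m)/√(m(1−m)/s) ≈ z_{0.025} = -1.96, so s ≈ 0.24·0.76·(-1.96)²/(0.13−0.24)² = 57.9.
At s = 57.9: P(θ<0.13) ≈ 0.014. Adjusting to match 0.025 gives s ≈ 46.48.
So α = 0.24·46.48 ≈ 11.16, β = 0.76·46.48 ≈ 35.33.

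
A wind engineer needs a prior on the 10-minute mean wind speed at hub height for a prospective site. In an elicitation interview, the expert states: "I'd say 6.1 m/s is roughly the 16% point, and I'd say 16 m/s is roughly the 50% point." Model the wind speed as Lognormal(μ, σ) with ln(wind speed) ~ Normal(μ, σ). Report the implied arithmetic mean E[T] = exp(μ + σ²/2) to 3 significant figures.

E[T] ≈ 25.6 m/s

If T ~ Lognormal(μ,σ) then ln T ~ Normal(μ,σ), so the p-quantile of ln T is μ + z_p·σ.
ln(6.1) = 1.808 and ln(16) = 2.773; z_{0.16} = -0.9945, z_{0.5} = 0.
σ = (2.773 − 1.808)/(0 − (-0.9945)) = 0.970.
μ = 1.808 − (-0.9945)·0.970 = 2.773.
E[T] = exp(μ + σ²/2) = exp(2.773 + 0.4701) = 25.6 m/s.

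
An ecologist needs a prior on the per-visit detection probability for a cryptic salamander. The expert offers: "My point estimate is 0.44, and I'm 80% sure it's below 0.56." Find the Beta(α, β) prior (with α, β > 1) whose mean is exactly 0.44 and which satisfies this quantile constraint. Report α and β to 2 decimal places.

With mean 0.44 fixed, write α = 0.44s, β = 0.56s where s = α+β.
Need P(θ < 0.56) = 0.8 under Beta(0.44s, 0.56s). Normal approximation: (q−m)/√(m(1−m)/s) ≈ z_{0.8} = 0.842, so s ≈ 0.44·0.56·(0.842)²/(0.56−0.44)² = 12.1.
At s = 12.1: P(θ<0.56) ≈ 0.801. Adjusting to match 0.8 gives s ≈ 12.06.
So α = 0.44·12.06 ≈ 5.31, β = 0.56·12.06 ≈ 6.75.

α ≈ 5.31, β ≈ 6.75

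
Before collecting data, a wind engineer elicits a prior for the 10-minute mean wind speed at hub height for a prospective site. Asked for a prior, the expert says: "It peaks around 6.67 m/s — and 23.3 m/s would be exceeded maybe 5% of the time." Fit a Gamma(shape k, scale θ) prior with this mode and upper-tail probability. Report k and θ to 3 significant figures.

k ≈ 2.65, θ ≈ 4.04

Gamma(k,θ) with k>1 has mode (k−1)θ, so θ = 6.67/(k−1).
Need P(X < 23.3) = 0.95 with θ tied to k this way. Start at k = 2, θ = 6.67: P(X<23.3) ≈ 0.863.
Too low — raise k to concentrate. Iterating converges to k ≈ 2.65.
Then θ = 6.67/(2.65−1) ≈ 4.04.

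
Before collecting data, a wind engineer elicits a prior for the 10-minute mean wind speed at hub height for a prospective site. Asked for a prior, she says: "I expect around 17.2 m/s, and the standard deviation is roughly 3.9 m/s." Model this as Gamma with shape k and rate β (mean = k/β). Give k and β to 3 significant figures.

k ≈ 19.5, β ≈ 1.13

For Gamma(k, rate β): mean = k/β, variance = k/β², so CV = 1/√k.
CV = SD/mean = 3.9/17.2 = 0.2267, hence k = 1/CV² = 19.5.
Then β = k/mean = 19.5/17.2 = 1.13.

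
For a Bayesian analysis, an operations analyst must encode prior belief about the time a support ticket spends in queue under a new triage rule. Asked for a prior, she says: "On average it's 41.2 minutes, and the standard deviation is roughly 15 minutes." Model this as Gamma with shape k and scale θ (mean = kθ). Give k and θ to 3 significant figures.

k ≈ 7.54, θ ≈ 5.46

For Gamma(k, scale θ): mean = kθ, variance = kθ², so CV = 1/√k.
CV = SD/mean = 15/41.2 = 0.3641, hence k = 1/CV² = 7.54.
Then θ = mean/k = 41.2/7.54 = 5.46.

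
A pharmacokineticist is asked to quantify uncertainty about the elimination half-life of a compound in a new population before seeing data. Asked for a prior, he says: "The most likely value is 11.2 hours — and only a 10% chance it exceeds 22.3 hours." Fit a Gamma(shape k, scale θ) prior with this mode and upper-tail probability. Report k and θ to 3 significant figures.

Gamma(k,θ) with k>1 has mode (k−1)θ, so θ = 11.2/(k−1).
Need P(X < 22.3) = 0.9 with θ tied to k this way. Start at k = 2, θ = 11.2: P(X<22.3) ≈ 0.592.
Too low — raise k to concentrate. Iterating converges to k ≈ 5.04.
Then θ = 11.2/(5.04−1) ≈ 2.77.

k ≈ 5.04, θ ≈ 2.77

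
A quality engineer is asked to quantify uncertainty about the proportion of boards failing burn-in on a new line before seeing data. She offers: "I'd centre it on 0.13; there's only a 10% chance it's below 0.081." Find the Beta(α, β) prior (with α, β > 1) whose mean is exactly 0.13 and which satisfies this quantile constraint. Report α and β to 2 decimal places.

With mean 0.13 fixed, write α = 0.13s, β = 0.87s where s = α+β.
Need P(θ < 0.081) = 0.1 under Beta(0.13s, 0.87s). Normal approximation: (q−m)/√(m(1−m)/s) ≈ z_{0.1} = -1.28, so s ≈ 0.13·0.87·(-1.28)²/(0.081−0.13)² = 77.4.
At s = 77.4: P(θ<0.081) ≈ 0.085. Adjusting to match 0.1 gives s ≈ 68.63.
So α = 0.13·68.63 ≈ 8.92, β = 0.87·68.63 ≈ 59.71.

α ≈ 8.92, β ≈ 59.71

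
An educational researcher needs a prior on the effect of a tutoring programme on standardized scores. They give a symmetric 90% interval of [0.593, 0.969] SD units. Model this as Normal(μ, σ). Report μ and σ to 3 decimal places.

μ = 0.781, σ = 0.114

A symmetric 90% interval runs μ ± z·σ with z = 1.645.
Half-width = 0.188, so σ = 0.188/1.645 = 0.114.
μ is the interval midpoint, 0.781.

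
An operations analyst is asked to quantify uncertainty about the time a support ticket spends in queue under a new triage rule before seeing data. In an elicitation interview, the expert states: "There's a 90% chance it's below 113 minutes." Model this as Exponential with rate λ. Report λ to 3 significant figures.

λ ≈ 0.0204

P(T < 113.0) = 1 − e^(−λ·113.0) = 0.9, so λ = −ln(1−0.9)/113.0 = −ln(0.1)/113.0 = 0.0204.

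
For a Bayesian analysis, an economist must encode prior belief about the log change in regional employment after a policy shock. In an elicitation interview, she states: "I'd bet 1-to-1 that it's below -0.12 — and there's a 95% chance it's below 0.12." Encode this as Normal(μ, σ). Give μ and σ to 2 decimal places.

For Normal(μ,σ), the p-quantile is μ + z_p·σ. Here z_{0.5} = 0, z_{0.95} = 1.645.
So -0.12 = μ + 0σ and 0.12 = μ + 1.645σ.
Subtracting: σ = (0.12 − -0.12)/(1.645 − (0)) = 0.15.
Then μ = -0.12 − (0)·0.15 = -0.12.

μ = -0.12, σ = 0.15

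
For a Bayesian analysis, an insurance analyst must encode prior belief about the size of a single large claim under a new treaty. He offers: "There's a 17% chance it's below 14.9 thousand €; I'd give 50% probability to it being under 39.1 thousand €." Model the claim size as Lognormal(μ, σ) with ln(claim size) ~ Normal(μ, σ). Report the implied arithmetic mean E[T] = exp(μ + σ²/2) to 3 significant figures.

E[T] ≈ 65.2 thousand €

If T ~ Lognormal(μ,σ) then ln T ~ Normal(μ,σ), so the p-quantile of ln T is μ + z_p·σ.
ln(14.9) = 2.701 and ln(39.1) = 3.666; z_{0.17} = -0.9542, z_{0.5} = 0.
σ = (3.666 − 2.701)/(0 − (-0.9542)) = 1.011.
μ = 2.701 − (-0.9542)·1.011 = 3.666.
E[T] = exp(μ + σ²/2) = exp(3.666 + 0.5112) = 65.2 thousand €.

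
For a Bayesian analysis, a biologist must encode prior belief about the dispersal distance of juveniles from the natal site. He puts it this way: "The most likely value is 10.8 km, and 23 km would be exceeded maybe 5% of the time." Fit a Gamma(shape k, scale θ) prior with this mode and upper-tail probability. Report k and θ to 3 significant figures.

k ≈ 5.83, θ ≈ 2.24

Gamma(k,θ) with k>1 has mode (k−1)θ, so θ = 10.8/(k−1).
Need P(X < 23) = 0.95 with θ tied to k this way. Start at k = 2, θ = 10.8: P(X<23) ≈ 0.628.
Too low — raise k to concentrate. Iterating converges to k ≈ 5.83.
Then θ = 10.8/(5.83−1) ≈ 2.24.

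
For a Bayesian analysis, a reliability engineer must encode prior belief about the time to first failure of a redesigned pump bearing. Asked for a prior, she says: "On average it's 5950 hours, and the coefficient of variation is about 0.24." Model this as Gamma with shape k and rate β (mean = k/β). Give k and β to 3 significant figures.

k ≈ 17.4, β ≈ 0.00292

For Gamma(k, rate β): mean = k/β, variance = k/β², so CV = 1/√k.
CV = 0.24, hence k = 1/CV² = 17.4.
Then β = k/mean = 17.4/5950 = 0.00292.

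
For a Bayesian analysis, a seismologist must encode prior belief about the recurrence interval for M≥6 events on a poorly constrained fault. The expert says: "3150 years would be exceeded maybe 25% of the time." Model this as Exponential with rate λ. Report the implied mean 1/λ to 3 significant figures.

P(T > 3150.0) = e^(−λ·3150.0) = 0.25, so λ = −ln(0.25)/3150.0 = 0.00044.
Mean = 1/λ = 2270 years.

mean ≈ 2270 years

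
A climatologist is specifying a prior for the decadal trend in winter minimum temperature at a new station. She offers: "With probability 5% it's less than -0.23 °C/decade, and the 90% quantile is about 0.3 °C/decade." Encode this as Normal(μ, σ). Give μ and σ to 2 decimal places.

μ = 0.07, σ = 0.18

The p-quantile of Normal(μ,σ) is μ + z_p·σ, with z_{0.05} = -1.645 and z_{0.9} = 1.282.
Eliminate σ: μ = (z₂·x₁ − z₁·x₂)/(z₂ − z₁) = (1.282·-0.23 − (-1.645)·0.3)/2.926 = 0.07.
Then σ = (x₂ − x₁)/(z₂ − z₁) = (0.3 − -0.23)/2.926 = 0.18.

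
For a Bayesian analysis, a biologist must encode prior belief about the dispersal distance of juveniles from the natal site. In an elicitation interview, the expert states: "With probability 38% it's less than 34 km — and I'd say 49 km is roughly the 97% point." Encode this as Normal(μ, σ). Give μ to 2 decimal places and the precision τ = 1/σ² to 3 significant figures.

μ = 36.10, τ = 0.0212

For Normal(μ,σ), the p-quantile is μ + z_p·σ. Here z_{0.38} = -0.3055, z_{0.97} = 1.881.
So 34 = μ − 0.3055σ and 49 = μ + 1.881σ.
Subtracting: σ = (49 − 34)/(1.881 − (-0.3055)) = 6.86.
Then μ = 34 − (-0.3055)·6.86 = 36.10.
Precision τ = 1/σ² = 1/6.861² = 0.0212.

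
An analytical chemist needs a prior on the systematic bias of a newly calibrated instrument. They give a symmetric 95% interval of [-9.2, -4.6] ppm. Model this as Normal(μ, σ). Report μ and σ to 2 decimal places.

μ = -6.90, σ = 1.17

A symmetric 95% interval runs μ ± z·σ with z = 1.96.
Half-width = 2.3, so σ = 2.3/1.96 = 1.17.
μ is the interval midpoint, -6.90.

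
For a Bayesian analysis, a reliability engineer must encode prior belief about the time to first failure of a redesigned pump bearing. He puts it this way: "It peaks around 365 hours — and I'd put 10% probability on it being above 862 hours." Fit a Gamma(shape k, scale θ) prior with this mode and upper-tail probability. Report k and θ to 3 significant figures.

k ≈ 3.6, θ ≈ 140

Gamma(k,θ) with k>1 has mode (k−1)θ, so θ = 365/(k−1).
Need P(X < 862) = 0.9 with θ tied to k this way. Start at k = 2, θ = 365: P(X<862) ≈ 0.683.
Too low — raise k to concentrate. Iterating converges to k ≈ 3.6.
Then θ = 365/(3.6−1) ≈ 140.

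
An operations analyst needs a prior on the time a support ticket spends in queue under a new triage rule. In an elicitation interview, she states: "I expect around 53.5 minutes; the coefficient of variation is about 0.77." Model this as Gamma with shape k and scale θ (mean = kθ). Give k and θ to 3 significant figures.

k ≈ 1.69, θ ≈ 31.7

For Gamma(k, scale θ): mean = kθ, variance = kθ², so CV = 1/√k.
CV = 0.77, hence k = 1/CV² = 1.69.
Then θ = mean/k = 53.5/1.69 = 31.7.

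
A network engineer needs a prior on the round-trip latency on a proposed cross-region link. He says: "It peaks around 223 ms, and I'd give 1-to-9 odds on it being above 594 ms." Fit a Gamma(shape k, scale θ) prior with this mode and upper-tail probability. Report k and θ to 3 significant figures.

k ≈ 3, θ ≈ 112

Gamma(k,θ) with k>1 has mode (k−1)θ, so θ = 223/(k−1).
Need P(X < 594) = 0.9 with θ tied to k this way. Start at k = 2, θ = 223: P(X<594) ≈ 0.745.
Too low — raise k to concentrate. Iterating converges to k ≈ 3.
Then θ = 223/(3−1) ≈ 112.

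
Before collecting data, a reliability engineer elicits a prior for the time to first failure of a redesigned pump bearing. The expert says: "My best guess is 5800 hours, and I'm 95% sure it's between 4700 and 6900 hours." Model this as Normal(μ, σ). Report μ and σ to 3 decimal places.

μ = 5800.000, σ = 561.235

A symmetric 95% interval runs μ ± z·σ with z = 1.96.
Half-width = 1100, so σ = 1100/1.96 = 561.235.
μ is the stated best guess, 5800.000.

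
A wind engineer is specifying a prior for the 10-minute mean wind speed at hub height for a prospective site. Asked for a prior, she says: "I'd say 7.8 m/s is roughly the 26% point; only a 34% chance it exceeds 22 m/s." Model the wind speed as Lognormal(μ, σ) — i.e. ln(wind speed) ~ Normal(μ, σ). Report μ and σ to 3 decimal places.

μ ≈ 2.686, σ ≈ 0.982

If T ~ Lognormal(μ,σ) then ln T ~ Normal(μ,σ), so the p-quantile of ln T is μ + z_p·σ.
ln(7.8) = 2.054 and ln(22) = 3.091; z_{0.26} = -0.6433, z_{0.66} = 0.4125.
σ = (3.091 − 2.054)/(0.4125 − (-0.6433)) = 0.982.
μ = 2.054 − (-0.6433)·0.982 = 2.686.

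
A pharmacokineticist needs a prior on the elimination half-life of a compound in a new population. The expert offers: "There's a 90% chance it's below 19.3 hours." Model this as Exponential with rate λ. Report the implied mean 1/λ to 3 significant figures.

mean ≈ 8.38 hours

P(T < 19.3) = 1 − e^(−λ·19.3) = 0.9, so λ = −ln(1−0.9)/19.3 = −ln(0.1)/19.3 = 0.119.
Mean = 1/λ = 8.38 hours.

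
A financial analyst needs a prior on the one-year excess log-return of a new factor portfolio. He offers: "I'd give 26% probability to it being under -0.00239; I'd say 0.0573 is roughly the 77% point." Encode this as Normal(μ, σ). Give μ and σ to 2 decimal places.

μ = 0.03, σ = 0.04

The p-quantile of Normal(μ,σ) is μ + z_p·σ, with z_{0.26} = -0.6433 and z_{0.77} = 0.7388.
Eliminate σ: μ = (z₂·x₁ − z₁·x₂)/(z₂ − z₁) = (0.7388·-0.00239 − (-0.6433)·0.0573)/1.382 = 0.03.
Then σ = (x₂ − x₁)/(z₂ − z₁) = (0.0573 − -0.00239)/1.382 = 0.04.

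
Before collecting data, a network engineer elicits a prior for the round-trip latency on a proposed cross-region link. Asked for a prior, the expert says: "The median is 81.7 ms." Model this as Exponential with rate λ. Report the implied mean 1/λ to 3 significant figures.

mean ≈ 118 ms

Exponential median = ln 2 / λ, so λ = ln 2 / 81.7 = 0.00848.
Mean = 1/λ = 118 ms.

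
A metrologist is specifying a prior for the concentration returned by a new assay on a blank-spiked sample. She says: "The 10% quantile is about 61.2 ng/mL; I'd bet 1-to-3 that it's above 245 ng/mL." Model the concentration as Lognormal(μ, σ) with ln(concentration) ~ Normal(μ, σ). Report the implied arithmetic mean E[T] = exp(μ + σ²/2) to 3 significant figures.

If T ~ Lognormal(μ,σ) then ln T ~ Normal(μ,σ), so the p-quantile of ln T is μ + z_p·σ.
ln(61.2) = 4.114 and ln(245) = 5.501; z_{0.1} = -1.282, z_{0.75} = 0.6745.
σ = (5.501 − 4.114)/(0.6745 − (-1.282)) = 0.709.
μ = 4.114 − (-1.282)·0.709 = 5.023.
E[T] = exp(μ + σ²/2) = exp(5.023 + 0.2514) = 195 ng/mL.

E[T] ≈ 195 ng/mL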